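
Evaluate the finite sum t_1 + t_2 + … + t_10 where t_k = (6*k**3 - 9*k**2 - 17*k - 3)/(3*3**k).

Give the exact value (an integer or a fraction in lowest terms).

Σ = -181094/177147

The ratio is (6*k**3 + 9*k**2 - 17*k - 23)/(3*(6*k**3 - 9*k**2 - 17*k - 3)).
Normal form (A,B,C) = (1/3, 1, k**3 - 3*k**2/2 - 17*k/6 - 1/2).
Solve (1/3)·f(k+1) − (1)·f(k) = k**3 - 3*k**2/2 - 17*k/6 - 1/2.
d = 3 from the (0,0,3) case.
Solving with deg f ≤ 3: f(k) = -(3*k**3 - 4*k - 2)/2.
Get s_k = R·t_k = (-3*k**3 + 4*k + 2)/3**k with R(k) = B(k−1)f(k)/C(k) = -3*(3*k**3 - 4*k - 2)/(6*k**3 - 9*k**2 - 17*k - 3).
Verify: (9*k**3 - 8*k - 3*(k + 1)**3)/(3*3**k) matches t_k.
Sum = s_(11) − s_(1); s_(11) = -3947/177147, s_(1) = 1 ⇒ -181094/177147.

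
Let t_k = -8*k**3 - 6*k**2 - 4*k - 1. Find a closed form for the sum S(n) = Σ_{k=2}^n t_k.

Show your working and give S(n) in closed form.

Step 1: r(k) = (8*k**3 + 30*k**2 + 40*k + 19)/(8*k**3 + 6*k**2 + 4*k + 1).
So A=1 and B=1, with C=k**3 + 3*k**2/4 + k/2 + 1/8.
Need (1)·f(k+1) − (1)·f(k) = k**3 + 3*k**2/4 + k/2 + 1/8.
Degrees (0,0,3) ⇒ d ≤ 4.
Solving with deg f ≤ 4: f(k) = k**2*(2*k**2 - 2*k + 1)/8.
Get s_k = R·t_k = k**2*(-2*k**2 + 2*k - 1) with R(k) = B(k−1)f(k)/C(k) = k**2*(2*k**2 - 2*k + 1)/(8*k**3 + 6*k**2 + 4*k + 1).
Verify: -8*k**3 - 6*k**2 - 4*k - 1 matches t_k.
Telescope: S(n) = s_(n+1) − s_(2) = -2*n**4 - 6*n**3 - 7*n**2 - 4*n - 1 − (-20) = -2*n**4 - 6*n**3 - 7*n**2 - 4*n + 19.

S(n) = -2*n**4 - 6*n**3 - 7*n**2 - 4*n + 19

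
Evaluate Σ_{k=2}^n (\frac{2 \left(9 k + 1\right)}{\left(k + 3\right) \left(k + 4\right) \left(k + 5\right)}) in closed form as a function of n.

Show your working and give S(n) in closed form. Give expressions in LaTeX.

S(n) = \frac{2 \left(16 n^{2} + 9 n - 25\right)}{15 \left(n^{2} + 9 n + 20\right)}

Step 1: r(k) = (k + 3)*(9*k + 10)/((k + 6)*(9*k + 1)).
Take A(k)=k + 3, B(k)=k + 6, C(k)=k + 1/9.
Key eq: (k + 3)·f(k+1) = (k + 5)·f(k) + (k + 1/9).
From deg A=1, deg B=1, deg C=1: d=2.
A polynomial solution: f(k) = k*(7*k - 5)/54.
Certificate R = B(k−1)f/C = k*(k + 5)*(7*k - 5)/(6*(9*k + 1)) gives s_k = k*(7*k - 5)/(3*(k + 3)*(k + 4)).
Verify: 2*(9*k + 1)/(k**3 + 12*k**2 + 47*k + 60) matches t_k.
Σ_(k=2)^n t_k = s_(n+1) − s_(2) = ((7*n**2 + 9*n + 2)/(3*(n**2 + 9*n + 20))) − (1/5), i.e. 2*(16*n**2 + 9*n - 25)/(15*(n**2 + 9*n + 20)).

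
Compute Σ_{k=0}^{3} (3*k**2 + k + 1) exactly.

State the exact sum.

Σ = 52

The ratio is (k + 3*(k + 1)**2 + 2)/(3*k**2 + k + 1).
Take A(k)=1, B(k)=1, C(k)=k**2 + k/3 + 1/3.
Need (1)·f(k+1) − (1)·f(k) = k**2 + k/3 + 1/3.
Degrees (0,0,2) ⇒ d ≤ 3.
Coefficient equations give f(k) = k*(k**2 - k + 1)/3.
Then R = B(k−1)f/C = k*(k**2 - k + 1)/(3*k**2 + k + 1), so s_k = R(k)·t_k = k*(k**2 - k + 1).
Check: Δs_k = 3*k**2 + k + 1. ✓
Evaluate s at k=4 and k=0: 52 and 0; difference 52.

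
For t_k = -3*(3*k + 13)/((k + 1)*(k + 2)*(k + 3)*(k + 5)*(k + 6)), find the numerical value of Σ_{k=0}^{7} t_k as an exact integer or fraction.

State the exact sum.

Ratio r(k) = (k + 1)*(k + 5)*(3*k + 16)/((k + 4)*(k + 7)*(3*k + 13)).
Normal form (A,B,C) = (k + 1, k + 7, k**2 + 25*k/3 + 52/3).
Set up (k + 1)·f(k+1) − (k + 6)·f(k) − (k**2 + 25*k/3 + 52/3) = 0.
deg f ≤ 5 (via 1,1,2).
Match coefficients ⇒ f(k) = k*(k + 3)*(k + 4)*(k**2 + 8*k + 17)/30.
So s_k = (B(k−1)f/C)·t_k = (k*(k + 3)*(k + 6)*(k**2 + 8*k + 17)/(10*(3*k + 13)))·t_k = 3*k*(-k**2 - 8*k - 17)/(10*(k**3 + 8*k**2 + 17*k + 10)).
Δs = 3*(-3*k - 13)/(k**5 + 17*k**4 + 107*k**3 + 307*k**2 + 396*k + 180), as required.
Σ_(k=0)^(7) t_k = s_(8) − s_(0) = -58/195 − (0) = -58/195.

Σ = -58/195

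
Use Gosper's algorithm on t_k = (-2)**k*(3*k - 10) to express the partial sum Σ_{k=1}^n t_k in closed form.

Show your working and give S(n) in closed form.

t_(k+1)/t_k = 2*(7 - 3*k)/(3*k - 10).
A = -2, B = 1, C = k - 10/3.
Key eq: (-2)·f(k+1) = (1)·f(k) + (k - 10/3).
Bound: deg f ≤ 1.
Coefficient equations give f(k) = -(k - 4)/3.
So s_k = (B(k−1)f/C)·t_k = (-(k - 4)/(3*k - 10))·t_k = (-2)**k*(4 - k).
s_(k+1) − s_k = (-2)**k*(3*k - 10) = t_k.
Evaluate: s_(n+1) = (-2)**(n + 1)*(3 - n); subtract s_(1) = -6 ⇒ S(n) = 2*(-2)**n*n - 6*(-2)**n + 6.

S(n) = 2*(-2)**n*n - 6*(-2)**n + 6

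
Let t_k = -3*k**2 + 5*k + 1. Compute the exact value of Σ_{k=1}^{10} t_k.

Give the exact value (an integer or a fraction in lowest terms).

Σ = -870

Compute t_(k+1)/t_k: get (3*k**2 + k - 3)/(3*k**2 - 5*k - 1).
Gosper form: A/B · C(k+1)/C(k) with A=1, B=1, C=k**2 - 5*k/3 - 1/3.
Set up (1)·f(k+1) − (1)·f(k) − (k**2 - 5*k/3 - 1/3) = 0.
Degrees (0,0,2) ⇒ d ≤ 3.
Solving with deg f ≤ 3: f(k) = k*(k**2 - 4*k + 2)/3.
Get s_k = R·t_k = k*(-k**2 + 4*k - 2) with R(k) = B(k−1)f(k)/C(k) = k*(k**2 - 4*k + 2)/(3*k**2 - 5*k - 1).
Check: Δs_k = -3*k**2 + 5*k + 1. ✓
Telescoping: Σ = s_(11) − s_(1) = -869 − (1) = -870.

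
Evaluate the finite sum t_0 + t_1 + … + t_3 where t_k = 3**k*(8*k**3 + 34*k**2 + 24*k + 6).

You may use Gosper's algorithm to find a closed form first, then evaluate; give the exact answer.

Σ = 18708

Ratio r(k) = 3*(4*k**3 + 29*k**2 + 58*k + 36)/(4*k**3 + 17*k**2 + 12*k + 3).
Normal form (A,B,C) = (3, 1, k**3 + 17*k**2/4 + 3*k + 3/4).
Set up (3)·f(k+1) − (1)·f(k) − (k**3 + 17*k**2/4 + 3*k + 3/4) = 0.
Bound: deg f ≤ 3.
Solve for f: f(k) = (4*k**3 - k**2 - 3*k + 3)/8 (degree 3 ≤ 3).
Get s_k = R·t_k = 3**k*(4*k**3 - k**2 - 3*k + 3) with R(k) = B(k−1)f(k)/C(k) = (4*k**3 - k**2 - 3*k + 3)/(2*(4*k**3 + 17*k**2 + 12*k + 3)).
Verify: 3**k*(8*k**3 + 34*k**2 + 24*k + 6) matches t_k.
Sum = s_(4) − s_(0); s_(4) = 18711, s_(0) = 3 ⇒ 18708.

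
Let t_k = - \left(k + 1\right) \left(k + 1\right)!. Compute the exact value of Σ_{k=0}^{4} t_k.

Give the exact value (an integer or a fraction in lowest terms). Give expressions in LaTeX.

Σ = -719

The ratio is (k + 2)**2/(k + 1).
Factor: A=k + 2; B=1; C=k + 1.
Key eq: (k + 2)·f(k+1) = (1)·f(k) + (k + 1).
Bound: deg f ≤ 0.
Solve for f: f(k) = 1 (degree 0 ≤ 0).
Get s_k = R·t_k = -factorial(k + 1) with R(k) = B(k−1)f(k)/C(k) = 1/(k + 1).
s_(k+1) − s_k = -(k + 1)*factorial(k + 1) = t_k.
Σ_(k=0)^(4) t_k = s_(5) − s_(0) = -720 − (-1) = -719.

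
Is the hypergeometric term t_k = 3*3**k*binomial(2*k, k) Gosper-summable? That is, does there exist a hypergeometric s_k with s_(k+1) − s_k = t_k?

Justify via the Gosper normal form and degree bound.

No — negative degree bound, so no certificate f.

t_(k+1)/t_k = 6*(2*k + 1)/(k + 1).
Take A(k)=12*k + 6, B(k)=k + 1, C(k)=1.
Need (12*k + 6)·f(k+1) − (k)·f(k) = 1.
Degrees (1,1,0) ⇒ d ≤ -1.
deg f ≤ -1 is impossible — no certificate.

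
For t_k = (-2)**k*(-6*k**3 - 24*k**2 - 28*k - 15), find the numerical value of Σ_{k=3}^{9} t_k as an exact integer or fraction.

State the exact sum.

Σ = 2459352

Ratio r(k) = 2*(-6*k**3 - 42*k**2 - 94*k - 73)/(6*k**3 + 24*k**2 + 28*k + 15).
So A=-2 and B=1, with C=k**3 + 4*k**2 + 14*k/3 + 5/2.
Key eq: (-2)·f(k+1) = (1)·f(k) + (k**3 + 4*k**2 + 14*k/3 + 5/2).
Degrees (0,0,3) ⇒ d ≤ 3.
Solving with deg f ≤ 3: f(k) = -(2*k**3 + 4*k**2 + 1)/6.
So s_k = (B(k−1)f/C)·t_k = (-(2*k**3 + 4*k**2 + 1)/(6*k**3 + 24*k**2 + 28*k + 15))·t_k = (-2)**k*(2*k**3 + 4*k**2 + 1).
s_(k+1) − s_k = (-2)**k*(-6*k**3 - 24*k**2 - 28*k - 15) = t_k.
Sum = s_(10) − s_(3); s_(10) = 2458624, s_(3) = -728 ⇒ 2459352.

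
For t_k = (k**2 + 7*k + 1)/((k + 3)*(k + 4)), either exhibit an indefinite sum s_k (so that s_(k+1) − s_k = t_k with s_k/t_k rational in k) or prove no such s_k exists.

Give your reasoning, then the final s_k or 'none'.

r(k) = (k + 3)*(7*k + (k + 1)**2 + 8)/((k + 5)*(k**2 + 7*k + 1)) after simplifying.
Gosper form: A/B · C(k+1)/C(k) with A=k + 3, B=k + 5, C=k**2 + 7*k + 1.
Key eq: (k + 3)·f(k+1) = (k + 4)·f(k) + (k**2 + 7*k + 1).
Bound: deg f ≤ 2.
Coefficient equations give f(k) = k*(3*k - 2)/3.
Get s_k = R·t_k = k*(3*k - 2)/(3*(k + 3)) with R(k) = B(k−1)f(k)/C(k) = k*(k + 4)*(3*k - 2)/(3*(k**2 + 7*k + 1)).
Δs = (k**2 + 7*k + 1)/(k**2 + 7*k + 12), as required.

s_k = k*(3*k - 2)/(3*(k + 3))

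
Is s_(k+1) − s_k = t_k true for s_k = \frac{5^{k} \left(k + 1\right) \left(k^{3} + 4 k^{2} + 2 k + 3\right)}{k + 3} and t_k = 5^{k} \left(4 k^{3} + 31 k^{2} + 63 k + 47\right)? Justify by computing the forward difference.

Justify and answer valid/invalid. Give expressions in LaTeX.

Invalid: residual \frac{5^{k} \left(- 8 k^{4} - 84 k^{3} - 304 k^{2} - 468 k - 276\right)}{k^{2} + 7 k + 12} ≠ 0.

s_(k+1) = 5**(k + 1)*(k**4 + 9*k**3 + 27*k**2 + 36*k + 20)/(k + 4)
s_(k+1) − s_k = 5**k*(4*k**5 + 51*k**4 + 244*k**3 + 556*k**2 + 617*k + 288)/(k**2 + 7*k + 12)
(s_(k+1) − s_k) − t_k = 5**k*(-8*k**4 - 84*k**3 - 304*k**2 - 468*k - 276)/(k**2 + 7*k + 12)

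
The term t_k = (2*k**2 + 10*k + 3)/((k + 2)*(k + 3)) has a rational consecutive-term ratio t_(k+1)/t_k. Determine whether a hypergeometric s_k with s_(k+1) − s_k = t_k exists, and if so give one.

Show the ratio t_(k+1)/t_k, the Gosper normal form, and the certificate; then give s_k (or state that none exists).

Step 1: r(k) = (k + 2)*(10*k + 2*(k + 1)**2 + 13)/((k + 4)*(2*k**2 + 10*k + 3)).
Take A(k)=k + 2, B(k)=k + 4, C(k)=k**2 + 5*k + 3/2.
f must satisfy (k + 2)·f(k+1) − (k + 3)·f(k) = k**2 + 5*k + 3/2.
From deg A=1, deg B=1, deg C=2: d=2.
Match coefficients ⇒ f(k) = k*(4*k - 1)/4.
Certificate R = B(k−1)f/C = k*(k + 3)*(4*k - 1)/(2*(2*k**2 + 10*k + 3)) gives s_k = k*(4*k - 1)/(2*(k + 2)).
Check: Δs_k = (2*k**2 + 10*k + 3)/(k**2 + 5*k + 6). ✓

s_k = k*(4*k - 1)/(2*(k + 2))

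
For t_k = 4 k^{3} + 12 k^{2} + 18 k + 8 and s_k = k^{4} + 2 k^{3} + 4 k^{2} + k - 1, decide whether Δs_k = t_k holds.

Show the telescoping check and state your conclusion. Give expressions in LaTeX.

s_(k+1) = k**4 + 6*k**3 + 16*k**2 + 19*k + 7
s_(k+1) − s_k = 4*k**3 + 12*k**2 + 18*k + 8
(s_(k+1) − s_k) − t_k = 0

Valid — Δs_k = t_k.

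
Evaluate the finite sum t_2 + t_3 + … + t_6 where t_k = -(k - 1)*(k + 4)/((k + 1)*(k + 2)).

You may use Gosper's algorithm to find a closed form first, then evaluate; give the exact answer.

Σ = -15/4

Compute t_(k+1)/t_k: get k*(k + 1)*(k + 5)/((k - 1)*(k + 3)*(k + 4)).
Take A(k)=k + 1, B(k)=k + 3, C(k)=k**2 + 3*k - 4.
Key eq: (k + 1)·f(k+1) = (k + 2)·f(k) + (k**2 + 3*k - 4).
d = 2 from the (1,1,2) case.
Solve for f: f(k) = k*(k - 5) (degree 2 ≤ 2).
Then R = B(k−1)f/C = k*(k - 5)*(k + 2)/((k - 1)*(k + 4)), so s_k = R(k)·t_k = k*(5 - k)/(k + 1).
s_(k+1) − s_k = (-k**2 - 3*k + 4)/(k**2 + 3*k + 2) = t_k.
Evaluate s at k=7 and k=2: -7/4 and 2; difference -15/4.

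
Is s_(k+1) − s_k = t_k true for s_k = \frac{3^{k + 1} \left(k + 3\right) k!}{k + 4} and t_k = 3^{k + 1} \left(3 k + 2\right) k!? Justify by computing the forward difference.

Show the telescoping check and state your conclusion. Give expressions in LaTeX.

Invalid: residual - \frac{3^{k + 1} \left(3 k^{2} + 14 k + 7\right) k!}{\left(k + 4\right) \left(k + 5\right)} ≠ 0.

s_(k+1) = 3**(k + 2)*(k + 4)*factorial(k + 1)/(k + 5)
s_(k+1) − s_k = 3**(k + 1)*(3*k + 11)*(k**2 + 5*k + 3)*factorial(k)/((k + 4)*(k + 5))
(s_(k+1) − s_k) − t_k = -3**(k + 1)*(3*k**2 + 14*k + 7)*factorial(k)/((k + 4)*(k + 5))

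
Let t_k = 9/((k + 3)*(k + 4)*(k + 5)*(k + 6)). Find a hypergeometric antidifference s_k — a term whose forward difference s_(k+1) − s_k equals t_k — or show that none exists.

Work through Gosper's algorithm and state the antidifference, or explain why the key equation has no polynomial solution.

s_k = k*(k**2 + 12*k + 47)/(20*(k + 3)*(k + 4)*(k + 5))

r(k) = (k + 3)/(k + 7) after simplifying.
A = k + 3, B = k + 7, C = 1.
Solve (k + 3)·f(k+1) − (k + 6)·f(k) = 1.
Degrees (1,1,0) ⇒ d ≤ 3.
Match coefficients ⇒ f(k) = k*(k**2 + 12*k + 47)/180.
Then R = B(k−1)f/C = k*(k + 6)*(k**2 + 12*k + 47)/180, so s_k = R(k)·t_k = k*(k**2 + 12*k + 47)/(20*(k + 3)*(k + 4)*(k + 5)).
s_(k+1) − s_k = 9/(k**4 + 18*k**3 + 119*k**2 + 342*k + 360) = t_k.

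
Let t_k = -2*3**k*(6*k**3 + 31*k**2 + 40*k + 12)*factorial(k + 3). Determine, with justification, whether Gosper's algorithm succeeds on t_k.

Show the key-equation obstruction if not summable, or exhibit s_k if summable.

t_(k+1)/t_k = 3*(6*k**4 + 73*k**3 + 316*k**2 + 569*k + 356)/(6*k**3 + 31*k**2 + 40*k + 12).
A = 3*k + 12, B = 1, C = k**3 + 31*k**2/6 + 20*k/3 + 2.
Key eq: (3*k + 12)·f(k+1) = (1)·f(k) + (k**3 + 31*k**2/6 + 20*k/3 + 2).
From deg A=1, deg B=0, deg C=3: d=2.
Solving with deg f ≤ 2: f(k) = k*(2*k - 1)/6.
Then R = B(k−1)f/C = k*(2*k - 1)/(6*k**3 + 31*k**2 + 40*k + 12), so s_k = R(k)·t_k = -2*3**k*k*(2*k - 1)*factorial(k + 3).
s_(k+1) − s_k = -2*3**k*(6*k**3 + 31*k**2 + 40*k + 12)*factorial(k + 3) = t_k.

Yes. s_k = -2*3**k*k*(2*k - 1)*factorial(k + 3).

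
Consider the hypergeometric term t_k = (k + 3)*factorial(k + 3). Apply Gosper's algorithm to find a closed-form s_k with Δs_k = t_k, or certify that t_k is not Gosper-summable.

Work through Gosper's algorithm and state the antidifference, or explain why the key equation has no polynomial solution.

s_k = factorial(k + 3)

Compute t_(k+1)/t_k: get (k + 4)**2/(k + 3).
A = k + 4, B = 1, C = k + 3.
f must satisfy (k + 4)·f(k+1) − (1)·f(k) = k + 3.
deg f ≤ 0 (via 1,0,1).
Match coefficients ⇒ f(k) = 1.
Certificate R = B(k−1)f/C = 1/(k + 3) gives s_k = factorial(k + 3).
Check: Δs_k = (k + 3)*factorial(k + 3). ✓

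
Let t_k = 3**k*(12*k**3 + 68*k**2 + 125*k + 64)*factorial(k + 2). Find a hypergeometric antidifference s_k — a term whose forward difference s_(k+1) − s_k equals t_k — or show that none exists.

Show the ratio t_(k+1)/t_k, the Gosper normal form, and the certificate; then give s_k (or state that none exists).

Step 1: r(k) = 3*(12*k**4 + 140*k**3 + 609*k**2 + 1160*k + 807)/(12*k**3 + 68*k**2 + 125*k + 64).
A = 3*k + 9, B = 1, C = k**3 + 17*k**2/3 + 125*k/12 + 16/3.
Solve (3*k + 9)·f(k+1) − (1)·f(k) = k**3 + 17*k**2/3 + 125*k/12 + 16/3.
d = 2 from the (1,0,3) case.
Coefficient equations give f(k) = (4*k**2 + 4*k - 1)/12.
R(k) = B(k−1)·f(k)/C(k) = (4*k**2 + 4*k - 1)/(12*k**3 + 68*k**2 + 125*k + 64); s_k = R·t_k = 3**k*(4*k**2 + 4*k - 1)*factorial(k + 2).
Δs = 3**k*(12*k**3 + 68*k**2 + 125*k + 64)*factorial(k + 2), as required.

s_k = 3**k*(4*k**2 + 4*k - 1)*factorial(k + 2)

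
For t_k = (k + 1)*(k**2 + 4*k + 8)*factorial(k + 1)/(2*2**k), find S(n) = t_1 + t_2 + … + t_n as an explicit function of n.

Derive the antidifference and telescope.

t_(k+1)/t_k = (k + 2)**2*(4*k + (k + 1)**2 + 12)/(2*(k + 1)*(k**2 + 4*k + 8)).
Take A(k)=k/2 + 1, B(k)=1, C(k)=k**3 + 5*k**2 + 12*k + 8.
Key eq: (k/2 + 1)·f(k+1) = (1)·f(k) + (k**3 + 5*k**2 + 12*k + 8).
Bound: deg f ≤ 2.
A polynomial solution: f(k) = 2*(k**2 + 3*k + 4).
R(k) = B(k−1)·f(k)/C(k) = 2*(k**2 + 3*k + 4)/((k + 1)*(k**2 + 4*k + 8)); s_k = R·t_k = (k**2 + 3*k + 4)*factorial(k + 1)/2**k.
Verify: (k + 1)*(k**2 + 4*k + 8)*factorial(k + 1)/(2*2**k) matches t_k.
Telescope: S(n) = s_(n+1) − s_(1) = 2**(-n - 1)*(n**2 + 5*n + 8)*factorial(n + 2) − (8) = 2**(-n - 1)*(-2**(n + 4) + n**4*factorial(n) + 8*n**3*factorial(n) + 25*n**2*factorial(n) + 34*n*factorial(n) + 16*factorial(n)).

S(n) = 2**(-n - 1)*(-2**(n + 4) + n**4*factorial(n) + 8*n**3*factorial(n) + 25*n**2*factorial(n) + 34*n*factorial(n) + 16*factorial(n))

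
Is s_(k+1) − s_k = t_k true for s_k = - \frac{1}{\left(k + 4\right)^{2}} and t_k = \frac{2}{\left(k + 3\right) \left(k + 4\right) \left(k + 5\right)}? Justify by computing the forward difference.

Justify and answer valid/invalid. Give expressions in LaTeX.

Invalid: residual \frac{- 3 k - 13}{k^{5} + 21 k^{4} + 175 k^{3} + 723 k^{2} + 1480 k + 1200} ≠ 0.

s_(k+1) = -1/(k + 5)**2
s_(k+1) − s_k = -1/(k + 5)**2 + (k + 4)**(-2)
(s_(k+1) − s_k) − t_k = (-3*k - 13)/(k**5 + 21*k**4 + 175*k**3 + 723*k**2 + 1480*k + 1200)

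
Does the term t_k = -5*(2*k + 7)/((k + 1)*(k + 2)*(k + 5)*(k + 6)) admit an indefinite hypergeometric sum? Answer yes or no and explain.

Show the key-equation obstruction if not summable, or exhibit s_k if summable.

Yes. s_k = k*(-k - 6)/(k**2 + 6*k + 5).

Ratio r(k) = (k + 1)*(k + 5)*(2*k + 9)/((k + 3)*(k + 7)*(2*k + 7)).
Factor: A=k + 1; B=k + 7; C=k**3 + 21*k**2/2 + 73*k/2 + 42.
Solve (k + 1)·f(k+1) − (k + 6)·f(k) = k**3 + 21*k**2/2 + 73*k/2 + 42.
d = 5 from the (1,1,3) case.
Match coefficients ⇒ f(k) = k*(k + 2)*(k + 3)*(k + 4)*(k + 6)/10.
R(k) = B(k−1)·f(k)/C(k) = k*(k + 2)*(k + 6)**2/(5*(2*k + 7)); s_k = R·t_k = k*(-k - 6)/(k**2 + 6*k + 5).
Check: Δs_k = 5*(-2*k - 7)/(k**4 + 14*k**3 + 65*k**2 + 112*k + 60). ✓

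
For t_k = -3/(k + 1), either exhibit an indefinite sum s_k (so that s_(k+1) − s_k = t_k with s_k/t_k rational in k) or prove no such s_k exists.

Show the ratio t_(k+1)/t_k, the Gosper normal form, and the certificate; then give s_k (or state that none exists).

t_(k+1)/t_k = (k + 1)/(k + 2).
A = k + 1, B = k + 2, C = 1.
Key eq: (k + 1)·f(k+1) = (k + 1)·f(k) + (1).
Bound: deg f ≤ 0.
Generic f = c0 gives residual -1; -1 = 0 cannot hold, so t_k is not Gosper-summable.

none (Gosper's algorithm certifies no s_k)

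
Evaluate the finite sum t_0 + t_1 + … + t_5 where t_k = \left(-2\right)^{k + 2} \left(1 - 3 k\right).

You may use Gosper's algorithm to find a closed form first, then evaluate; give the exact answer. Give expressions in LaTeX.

Σ = 1284

Ratio r(k) = 2*(-3*k - 2)/(3*k - 1).
A = -2, B = 1, C = k - 1/3.
Key eq: (-2)·f(k+1) = (1)·f(k) + (k - 1/3).
Bound: deg f ≤ 1.
Match coefficients ⇒ f(k) = -(k - 1)/3.
Certificate R = B(k−1)f/C = -(k - 1)/(3*k - 1) gives s_k = (-2)**(k + 2)*(k - 1).
Verify: (-2)**(k + 2)*(1 - 3*k) matches t_k.
Telescoping: Σ = s_(6) − s_(0) = 1280 − (-4) = 1284.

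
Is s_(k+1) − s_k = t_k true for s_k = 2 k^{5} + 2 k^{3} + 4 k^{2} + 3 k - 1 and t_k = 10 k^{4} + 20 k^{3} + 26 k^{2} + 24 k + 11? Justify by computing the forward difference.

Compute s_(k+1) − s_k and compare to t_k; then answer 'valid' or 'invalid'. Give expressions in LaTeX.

s_(k+1) = 3*k + 2*(k + 1)**5 + 2*(k + 1)**3 + 4*(k + 1)**2 + 2
s_(k+1) − s_k = 10*k**4 + 20*k**3 + 26*k**2 + 24*k + 11
(s_(k+1) − s_k) − t_k = 0

Valid — Δs_k = t_k.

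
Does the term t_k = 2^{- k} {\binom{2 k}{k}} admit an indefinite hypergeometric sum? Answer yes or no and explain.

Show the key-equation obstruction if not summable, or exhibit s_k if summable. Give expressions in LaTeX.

No. Not Gosper-summable.

t_(k+1)/t_k = (2*k + 1)/(k + 1).
Normal form (A,B,C) = (2*k + 1, k + 1, 1).
Solve (2*k + 1)·f(k+1) − (k)·f(k) = 1.
deg f ≤ -1 (via 1,1,0).
deg f ≤ -1 is impossible — no certificate.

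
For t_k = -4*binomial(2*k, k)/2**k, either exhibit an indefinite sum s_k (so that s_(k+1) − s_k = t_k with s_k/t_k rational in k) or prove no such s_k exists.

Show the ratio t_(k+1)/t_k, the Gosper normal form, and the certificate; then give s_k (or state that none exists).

none — t_k is not Gosper-summable

t_(k+1)/t_k = (2*k + 1)/(k + 1).
Gosper form: A/B · C(k+1)/C(k) with A=2*k + 1, B=k + 1, C=1.
f must satisfy (2*k + 1)·f(k+1) − (k)·f(k) = 1.
Bound: deg f ≤ -1.
Negative degree bound (-1): no f exists, t_k not Gosper-summable.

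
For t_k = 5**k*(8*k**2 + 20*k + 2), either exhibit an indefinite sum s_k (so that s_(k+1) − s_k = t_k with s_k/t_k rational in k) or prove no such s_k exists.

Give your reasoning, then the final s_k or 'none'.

Step 1: r(k) = 5*(4*k**2 + 18*k + 15)/(4*k**2 + 10*k + 1).
A = 5, B = 1, C = k**2 + 5*k/2 + 1/4.
f must satisfy (5)·f(k+1) − (1)·f(k) = k**2 + 5*k/2 + 1/4.
Bound: deg f ≤ 2.
Solving with deg f ≤ 2: f(k) = (k - 1)*(k + 1)/4.
Certificate R = B(k−1)f/C = (k - 1)*(k + 1)/(4*k**2 + 10*k + 1) gives s_k = 2*5**k*(k**2 - 1).
Δs = 5**k*(8*k**2 + 20*k + 2), as required.

s_k = 2*5**k*(k**2 - 1)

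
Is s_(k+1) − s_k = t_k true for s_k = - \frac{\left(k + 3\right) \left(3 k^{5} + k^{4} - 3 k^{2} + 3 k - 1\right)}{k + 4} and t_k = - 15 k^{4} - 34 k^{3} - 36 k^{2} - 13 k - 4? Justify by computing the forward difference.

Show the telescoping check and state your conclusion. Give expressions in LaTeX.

s_(k+1) = -(k + 4)*(3*k + 3*(k + 1)**5 + (k + 1)**4 - 3*(k + 1)**2 + 2)/(k + 5)
s_(k+1) − s_k = (-15*k**6 - 157*k**5 - 549*k**4 - 845*k**3 - 681*k**2 - 243*k - 63)/(k**2 + 9*k + 20)
(s_(k+1) − s_k) − t_k = (12*k**5 + 93*k**4 + 172*k**3 + 160*k**2 + 53*k + 17)/(k**2 + 9*k + 20)

Invalid: residual \frac{12 k^{5} + 93 k^{4} + 172 k^{3} + 160 k^{2} + 53 k + 17}{k^{2} + 9 k + 20} ≠ 0.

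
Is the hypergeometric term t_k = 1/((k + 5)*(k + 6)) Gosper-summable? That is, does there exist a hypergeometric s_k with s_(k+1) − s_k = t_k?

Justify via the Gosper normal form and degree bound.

Yes. s_k = k/(5*(k + 5)).

Ratio r(k) = (k + 5)/(k + 7).
Factor: A=k + 5; B=k + 7; C=1.
Key eq: (k + 5)·f(k+1) = (k + 6)·f(k) + (1).
d = 1 from the (1,1,0) case.
Solve for f: f(k) = k/5 (degree 1 ≤ 1).
So s_k = (B(k−1)f/C)·t_k = (k*(k + 6)/5)·t_k = k/(5*(k + 5)).
Check: Δs_k = 1/(k**2 + 11*k + 30). ✓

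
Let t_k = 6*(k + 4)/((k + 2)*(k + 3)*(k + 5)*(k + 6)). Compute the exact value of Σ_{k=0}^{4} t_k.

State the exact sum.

Σ = 9/35

t_(k+1)/t_k = (k + 2)*(k + 5)**2/((k + 4)**2*(k + 7)).
A = k + 2, B = k + 7, C = k**2 + 8*k + 16.
Key eq: (k + 2)·f(k+1) = (k + 6)·f(k) + (k**2 + 8*k + 16).
d = 4 from the (1,1,2) case.
A polynomial solution: f(k) = k*(k + 3)*(k + 4)*(k + 7)/20.
Certificate R = B(k−1)f/C = k*(k + 3)*(k + 6)*(k + 7)/(20*(k + 4)) gives s_k = 3*k*(k + 7)/(10*(k**2 + 7*k + 10)).
Check: Δs_k = 6*(k + 4)/(k**4 + 16*k**3 + 91*k**2 + 216*k + 180). ✓
Sum = s_(5) − s_(0); s_(5) = 9/35, s_(0) = 0 ⇒ 9/35.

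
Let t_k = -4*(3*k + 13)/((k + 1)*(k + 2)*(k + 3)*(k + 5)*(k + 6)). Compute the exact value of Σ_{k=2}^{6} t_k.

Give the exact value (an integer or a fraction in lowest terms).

Σ = -65/1512

t_(k+1)/t_k = (k + 1)*(k + 5)*(3*k + 16)/((k + 4)*(k + 7)*(3*k + 13)).
Take A(k)=k + 1, B(k)=k + 7, C(k)=k**2 + 25*k/3 + 52/3.
Solve (k + 1)·f(k+1) − (k + 6)·f(k) = k**2 + 25*k/3 + 52/3.
deg f ≤ 5 (via 1,1,2).
A polynomial solution: f(k) = k*(k + 3)*(k + 4)*(k**2 + 8*k + 17)/30.
So s_k = (B(k−1)f/C)·t_k = (k*(k + 3)*(k + 6)*(k**2 + 8*k + 17)/(10*(3*k + 13)))·t_k = 2*k*(-k**2 - 8*k - 17)/(5*(k**3 + 8*k**2 + 17*k + 10)).
s_(k+1) − s_k = 4*(-3*k - 13)/(k**5 + 17*k**4 + 107*k**3 + 307*k**2 + 396*k + 180) = t_k.
Σ_(k=2)^(6) t_k = s_(7) − s_(2) = -427/1080 − (-37/105) = -65/1512.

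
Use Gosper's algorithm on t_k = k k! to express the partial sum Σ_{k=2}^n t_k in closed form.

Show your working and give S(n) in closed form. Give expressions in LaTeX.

S(n) = n n! + n! - 2

t_(k+1)/t_k = (k + 1)**2/k.
Gosper form: A/B · C(k+1)/C(k) with A=k + 1, B=1, C=k.
Need (k + 1)·f(k+1) − (1)·f(k) = k.
Degrees (1,0,1) ⇒ d ≤ 0.
Solving with deg f ≤ 0: f(k) = 1.
So s_k = (B(k−1)f/C)·t_k = (1/k)·t_k = factorial(k).
Δs = k*factorial(k), as required.
Σ_(k=2)^n t_k = s_(n+1) − s_(2) = (factorial(n + 1)) − (2), i.e. n*factorial(n) + factorial(n) - 2.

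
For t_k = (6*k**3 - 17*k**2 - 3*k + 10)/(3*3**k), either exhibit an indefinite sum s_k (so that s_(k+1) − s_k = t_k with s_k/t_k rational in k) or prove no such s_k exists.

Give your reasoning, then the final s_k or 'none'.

s_k = (-3*k**3 + 4*k**2 + k - 4)/3**k

Compute t_(k+1)/t_k: get (6*k**3 + k**2 - 19*k - 4)/(3*(6*k**3 - 17*k**2 - 3*k + 10)).
A = 1/3, B = 1, C = k**3 - 17*k**2/6 - k/2 + 5/3.
Set up (1/3)·f(k+1) − (1)·f(k) − (k**3 - 17*k**2/6 - k/2 + 5/3) = 0.
Bound: deg f ≤ 3.
Solve for f: f(k) = -(3*k**3 - 4*k**2 - k + 4)/2 (degree 3 ≤ 3).
R(k) = B(k−1)·f(k)/C(k) = -3*(3*k**3 - 4*k**2 - k + 4)/(6*k**3 - 17*k**2 - 3*k + 10); s_k = R·t_k = (-3*k**3 + 4*k**2 + k - 4)/3**k.
Check: Δs_k = (6*k**3 - 17*k**2 - 3*k + 10)/(3*3**k). ✓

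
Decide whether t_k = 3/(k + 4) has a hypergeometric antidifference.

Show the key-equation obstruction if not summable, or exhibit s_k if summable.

No — the linear system for f has no solution.

Step 1: r(k) = (k + 4)/(k + 5).
Take A(k)=k + 4, B(k)=k + 5, C(k)=1.
Set up (k + 4)·f(k+1) − (k + 4)·f(k) − (1) = 0.
From deg A=1, deg B=1, deg C=0: d=0.
f = c0 ⇒ A·f(k+1) − B(k−1)·f(k) − C = -1. The system {-1 = 0} is inconsistent; no antidifference.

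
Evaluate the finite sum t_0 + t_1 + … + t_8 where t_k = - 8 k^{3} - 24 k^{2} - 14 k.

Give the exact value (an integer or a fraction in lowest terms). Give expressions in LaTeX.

The ratio is (4*k**3 + 24*k**2 + 43*k + 23)/(k*(4*k**2 + 12*k + 7)).
Take A(k)=1, B(k)=1, C(k)=k**3 + 3*k**2 + 7*k/4.
Set up (1)·f(k+1) − (1)·f(k) − (k**3 + 3*k**2 + 7*k/4) = 0.
From deg A=0, deg B=0, deg C=3: d=4.
A polynomial solution: f(k) = k*(k - 1)*(2*k**2 + 6*k + 3)/8.
Get s_k = R·t_k = k*(-2*k**3 - 4*k**2 + 3*k + 3) with R(k) = B(k−1)f(k)/C(k) = (k - 1)*(2*k**2 + 6*k + 3)/(2*(4*k**2 + 12*k + 7)).
Verify: 2*k*(-4*k**2 - 12*k - 7) matches t_k.
Sum = s_(9) − s_(0); s_(9) = -15768, s_(0) = 0 ⇒ -15768.

Σ = -15768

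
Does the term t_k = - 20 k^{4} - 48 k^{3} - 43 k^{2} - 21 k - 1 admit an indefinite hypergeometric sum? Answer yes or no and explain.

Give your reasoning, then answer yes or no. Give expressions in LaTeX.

Yes. s_k = k \left(- 4 k^{4} - 2 k^{3} + 3 k^{2} - k + 3\right).

Ratio r(k) = (20*k**4 + 128*k**3 + 307*k**2 + 331*k + 133)/(20*k**4 + 48*k**3 + 43*k**2 + 21*k + 1).
Gosper form: A/B · C(k+1)/C(k) with A=1, B=1, C=k**4 + 12*k**3/5 + 43*k**2/20 + 21*k/20 + 1/20.
Key eq: (1)·f(k+1) = (1)·f(k) + (k**4 + 12*k**3/5 + 43*k**2/20 + 21*k/20 + 1/20).
From deg A=0, deg B=0, deg C=4: d=5.
Solve for f: f(k) = k*(4*k**4 + 2*k**3 - 3*k**2 + k - 3)/20 (degree 5 ≤ 5).
Get s_k = R·t_k = k*(-4*k**4 - 2*k**3 + 3*k**2 - k + 3) with R(k) = B(k−1)f(k)/C(k) = k*(4*k**4 + 2*k**3 - 3*k**2 + k - 3)/(20*k**4 + 48*k**3 + 43*k**2 + 21*k + 1).
Verify: -20*k**4 - 48*k**3 - 43*k**2 - 21*k - 1 matches t_k.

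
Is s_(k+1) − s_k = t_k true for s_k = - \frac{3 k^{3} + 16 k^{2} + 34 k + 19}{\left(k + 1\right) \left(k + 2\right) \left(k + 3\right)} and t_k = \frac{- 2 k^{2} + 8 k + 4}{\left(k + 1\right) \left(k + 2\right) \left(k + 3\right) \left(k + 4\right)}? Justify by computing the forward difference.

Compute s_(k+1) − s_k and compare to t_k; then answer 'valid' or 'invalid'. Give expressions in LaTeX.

Valid — Δs_k = t_k.

s_(k+1) = (-34*k - 3*(k + 1)**3 - 16*(k + 1)**2 - 53)/((k + 2)*(k + 3)*(k + 4))
s_(k+1) − s_k = 2*(-k**2 + 4*k + 2)/(k**4 + 10*k**3 + 35*k**2 + 50*k + 24)
(s_(k+1) − s_k) − t_k = 0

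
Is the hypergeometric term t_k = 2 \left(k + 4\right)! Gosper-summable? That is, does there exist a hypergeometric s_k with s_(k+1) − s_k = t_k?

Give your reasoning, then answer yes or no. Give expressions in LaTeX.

Ratio r(k) = k + 5.
Gosper form: A/B · C(k+1)/C(k) with A=k + 5, B=1, C=1.
Need (k + 5)·f(k+1) − (1)·f(k) = 1.
Degrees (1,0,0) ⇒ d ≤ -1.
Bound -1 < 0, so the key equation has no polynomial solution.

No; the degree bound rules out any f.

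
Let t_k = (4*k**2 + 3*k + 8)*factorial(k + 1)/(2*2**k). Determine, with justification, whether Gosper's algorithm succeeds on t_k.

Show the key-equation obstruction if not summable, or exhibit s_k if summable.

Yes. s_k = (4*k - 1)*factorial(k + 1)/2**k.

r(k) = (k + 2)*(3*k + 4*(k + 1)**2 + 11)/(2*(4*k**2 + 3*k + 8)) after simplifying.
Gosper form: A/B · C(k+1)/C(k) with A=k/2 + 1, B=1, C=k**2 + 3*k/4 + 2.
Set up (k/2 + 1)·f(k+1) − (1)·f(k) − (k**2 + 3*k/4 + 2) = 0.
deg f ≤ 1 (via 1,0,2).
Match coefficients ⇒ f(k) = (4*k - 1)/2.
Certificate R = B(k−1)f/C = 2*(4*k - 1)/(4*k**2 + 3*k + 8) gives s_k = (4*k - 1)*factorial(k + 1)/2**k.
Verify: (4*k**2 + 3*k + 8)*factorial(k + 1)/(2*2**k) matches t_k.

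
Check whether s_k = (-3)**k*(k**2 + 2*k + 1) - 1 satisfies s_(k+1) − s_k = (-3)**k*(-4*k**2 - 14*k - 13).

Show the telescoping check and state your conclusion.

s_(k+1) = (-3)**(k + 1)*(2*k + (k + 1)**2 + 3) - 1
s_(k+1) − s_k = (-3)**k*(-4*k**2 - 14*k - 13)
(s_(k+1) − s_k) − t_k = 0

valid (s_(k+1) − s_k reduces to t_k)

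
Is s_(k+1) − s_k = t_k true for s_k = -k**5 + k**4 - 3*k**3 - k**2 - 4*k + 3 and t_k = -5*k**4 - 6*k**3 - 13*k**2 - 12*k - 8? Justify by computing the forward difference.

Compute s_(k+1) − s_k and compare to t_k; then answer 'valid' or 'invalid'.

s_(k+1) = -k**5 - 4*k**4 - 9*k**3 - 14*k**2 - 16*k - 5
s_(k+1) − s_k = -5*k**4 - 6*k**3 - 13*k**2 - 12*k - 8
(s_(k+1) − s_k) − t_k = 0

valid; difference matches t_k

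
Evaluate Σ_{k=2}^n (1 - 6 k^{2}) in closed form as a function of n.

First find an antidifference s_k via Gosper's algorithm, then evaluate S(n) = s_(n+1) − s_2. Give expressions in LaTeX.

S(n) = - 2 n^{3} - 3 n^{2} + 5

Compute t_(k+1)/t_k: get (6*(k + 1)**2 - 1)/(6*k**2 - 1).
Gosper form: A/B · C(k+1)/C(k) with A=1, B=1, C=k**2 - 1/6.
Set up (1)·f(k+1) − (1)·f(k) − (k**2 - 1/6) = 0.
Bound: deg f ≤ 3.
Solving with deg f ≤ 3: f(k) = k**2*(2*k - 3)/6.
Then R = B(k−1)f/C = k**2*(2*k - 3)/(6*k**2 - 1), so s_k = R(k)·t_k = k**2*(3 - 2*k).
s_(k+1) − s_k = 1 - 6*k**2 = t_k.
s_(n+1) = -2*n**3 - 3*n**2 + 1 and s_(2) = -4, so S(n) = -2*n**3 - 3*n**2 + 5.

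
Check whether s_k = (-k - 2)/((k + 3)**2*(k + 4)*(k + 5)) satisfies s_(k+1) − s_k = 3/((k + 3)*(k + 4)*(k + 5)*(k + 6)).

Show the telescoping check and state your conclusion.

Invalid: residual (-4*k - 15)/(k**6 + 25*k**5 + 257*k**4 + 1391*k**3 + 4182*k**2 + 6624*k + 4320) ≠ 0.

s_(k+1) = (-k - 3)/((k + 4)**2*(k + 5)*(k + 6))
s_(k+1) − s_k = ((k + 2)*(k + 4)*(k + 6) - (k + 3)**3)/((k + 3)**2*(k + 4)**2*(k + 5)*(k + 6))
(s_(k+1) − s_k) − t_k = (-4*k - 15)/(k**6 + 25*k**5 + 257*k**4 + 1391*k**3 + 4182*k**2 + 6624*k + 4320)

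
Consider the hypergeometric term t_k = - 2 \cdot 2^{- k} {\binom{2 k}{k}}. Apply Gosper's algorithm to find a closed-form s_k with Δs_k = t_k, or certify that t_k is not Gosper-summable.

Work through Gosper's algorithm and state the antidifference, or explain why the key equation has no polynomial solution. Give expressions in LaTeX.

Compute t_(k+1)/t_k: get (2*k + 1)/(k + 1).
Factor: A=2*k + 1; B=k + 1; C=1.
Set up (2*k + 1)·f(k+1) − (k)·f(k) − (1) = 0.
deg f ≤ -1 (via 1,1,0).
d = -1 < 0 ⇒ no nonzero polynomial f; not summable.

none — t_k is not Gosper-summable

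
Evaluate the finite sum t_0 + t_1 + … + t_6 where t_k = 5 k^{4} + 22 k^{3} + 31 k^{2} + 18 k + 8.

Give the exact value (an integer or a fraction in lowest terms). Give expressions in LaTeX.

Σ = 24332

t_(k+1)/t_k = (5*k**4 + 42*k**3 + 127*k**2 + 166*k + 84)/(5*k**4 + 22*k**3 + 31*k**2 + 18*k + 8).
Normal form (A,B,C) = (1, 1, k**4 + 22*k**3/5 + 31*k**2/5 + 18*k/5 + 8/5).
Set up (1)·f(k+1) − (1)·f(k) − (k**4 + 22*k**3/5 + 31*k**2/5 + 18*k/5 + 8/5) = 0.
deg f ≤ 5 (via 0,0,4).
Solving with deg f ≤ 5: f(k) = k*(k**4 + 3*k**3 + k**2 - k + 4)/5.
So s_k = (B(k−1)f/C)·t_k = (k*(k**4 + 3*k**3 + k**2 - k + 4)/((k + 2)*(5*k**3 + 12*k**2 + 7*k + 4)))·t_k = k*(k**4 + 3*k**3 + k**2 - k + 4).
Δs = 5*k**4 + 22*k**3 + 31*k**2 + 18*k + 8, as required.
Σ_(k=0)^(6) t_k = s_(7) − s_(0) = 24332 − (0) = 24332.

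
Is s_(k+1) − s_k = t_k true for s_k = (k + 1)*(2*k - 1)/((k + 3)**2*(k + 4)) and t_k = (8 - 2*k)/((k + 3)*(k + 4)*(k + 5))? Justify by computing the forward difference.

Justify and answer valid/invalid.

Invalid: residual 2*(4*k**2 + 7*k - 29)/(k**5 + 19*k**4 + 143*k**3 + 533*k**2 + 984*k + 720) ≠ 0.

s_(k+1) = (k + 2)*(2*k + 1)/((k + 4)**2*(k + 5))
s_(k+1) − s_k = 2*(-k**3 + k**2 + 23*k + 19)/(k**5 + 19*k**4 + 143*k**3 + 533*k**2 + 984*k + 720)
(s_(k+1) − s_k) − t_k = 2*(4*k**2 + 7*k - 29)/(k**5 + 19*k**4 + 143*k**3 + 533*k**2 + 984*k + 720)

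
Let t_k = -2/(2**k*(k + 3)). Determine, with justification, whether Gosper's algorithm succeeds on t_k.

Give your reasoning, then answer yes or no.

No — key equation has no polynomial f.

r(k) = (k + 3)/(2*(k + 4)) after simplifying.
A = k/2 + 3/2, B = k + 4, C = 1.
Solve (k/2 + 3/2)·f(k+1) − (k + 3)·f(k) = 1.
From deg A=1, deg B=1, deg C=0: d=-1.
d = -1 < 0 ⇒ no nonzero polynomial f; not summable.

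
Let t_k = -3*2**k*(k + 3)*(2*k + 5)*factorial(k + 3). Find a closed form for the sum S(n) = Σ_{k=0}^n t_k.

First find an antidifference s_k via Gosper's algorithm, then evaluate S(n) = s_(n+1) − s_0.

S(n) = -6*2**n*n*factorial(n + 4) - 12*2**n*factorial(n + 4) + 18

The ratio is (k + 4)**2*(4*k + 14)/((k + 3)*(2*k + 5)).
Take A(k)=2*k + 8, B(k)=1, C(k)=k**2 + 11*k/2 + 15/2.
Key eq: (2*k + 8)·f(k+1) = (1)·f(k) + (k**2 + 11*k/2 + 15/2).
From deg A=1, deg B=0, deg C=2: d=1.
Coefficient equations give f(k) = (k + 1)/2.
R(k) = B(k−1)·f(k)/C(k) = (k + 1)/((k + 3)*(2*k + 5)); s_k = R·t_k = -3*2**k*(k + 1)*factorial(k + 3).
Δs = -3*2**k*(k + 3)*(2*k + 5)*factorial(k + 3), as required.
Σ_(k=0)^n t_k = s_(n+1) − s_(0) = (-6*2**n*(n + 2)*factorial(n + 4)) − (-18), i.e. -6*2**n*n*factorial(n + 4) - 12*2**n*factorial(n + 4) + 18.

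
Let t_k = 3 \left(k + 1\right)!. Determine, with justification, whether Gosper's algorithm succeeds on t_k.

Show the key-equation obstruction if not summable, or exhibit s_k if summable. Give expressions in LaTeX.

No. Not Gosper-summable.

r(k) = k + 2 after simplifying.
Normal form (A,B,C) = (k + 2, 1, 1).
f must satisfy (k + 2)·f(k+1) − (1)·f(k) = 1.
d = -1 from the (1,0,0) case.
d = -1 < 0 ⇒ no nonzero polynomial f; not summable.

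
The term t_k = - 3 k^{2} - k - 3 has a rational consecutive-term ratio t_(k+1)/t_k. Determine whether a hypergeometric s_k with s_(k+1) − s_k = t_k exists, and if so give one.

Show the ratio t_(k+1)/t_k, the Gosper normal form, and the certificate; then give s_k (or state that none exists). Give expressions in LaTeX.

s_k = k \left(- k^{2} + k - 3\right)

Ratio r(k) = (k + 3*(k + 1)**2 + 4)/(3*k**2 + k + 3).
Gosper form: A/B · C(k+1)/C(k) with A=1, B=1, C=k**2 + k/3 + 1.
Need (1)·f(k+1) − (1)·f(k) = k**2 + k/3 + 1.
Degrees (0,0,2) ⇒ d ≤ 3.
A polynomial solution: f(k) = k*(k**2 - k + 3)/3.
Certificate R = B(k−1)f/C = k*(k**2 - k + 3)/(3*k**2 + k + 3) gives s_k = k*(-k**2 + k - 3).
s_(k+1) − s_k = -3*k**2 - k - 3 = t_k.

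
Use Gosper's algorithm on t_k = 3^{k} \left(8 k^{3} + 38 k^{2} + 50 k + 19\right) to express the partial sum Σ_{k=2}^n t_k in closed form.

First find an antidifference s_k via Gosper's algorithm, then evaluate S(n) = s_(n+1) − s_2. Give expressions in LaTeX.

r(k) = 3*(8*k**3 + 62*k**2 + 150*k + 115)/(8*k**3 + 38*k**2 + 50*k + 19) after simplifying.
So A=3 and B=1, with C=k**3 + 19*k**2/4 + 25*k/4 + 19/8.
Solve (3)·f(k+1) − (1)·f(k) = k**3 + 19*k**2/4 + 25*k/4 + 19/8.
Bound: deg f ≤ 3.
Solving with deg f ≤ 3: f(k) = (4*k**3 + k**2 + 4*k - 4)/8.
So s_k = (B(k−1)f/C)·t_k = ((4*k**3 + k**2 + 4*k - 4)/(8*k**3 + 38*k**2 + 50*k + 19))·t_k = 3**k*(4*k**3 + k**2 + 4*k - 4).
Δs = 3**k*(8*k**3 + 38*k**2 + 50*k + 19), as required.
Telescope: S(n) = s_(n+1) − s_(2) = 3**(n + 1)*(4*n**3 + 13*n**2 + 18*n + 5) − (360) = 12*3**n*n**3 + 39*3**n*n**2 + 54*3**n*n + 15*3**n - 360.

S(n) = 12 \cdot 3^{n} n^{3} + 39 \cdot 3^{n} n^{2} + 54 \cdot 3^{n} n + 15 \cdot 3^{n} - 360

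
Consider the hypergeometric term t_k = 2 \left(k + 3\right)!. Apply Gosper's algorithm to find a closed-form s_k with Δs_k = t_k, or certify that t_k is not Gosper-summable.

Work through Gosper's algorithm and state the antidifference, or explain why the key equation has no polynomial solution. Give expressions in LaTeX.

none — t_k is not Gosper-summable

Ratio r(k) = k + 4.
Gosper form: A/B · C(k+1)/C(k) with A=k + 4, B=1, C=1.
Need (k + 4)·f(k+1) − (1)·f(k) = 1.
From deg A=1, deg B=0, deg C=0: d=-1.
d = -1 < 0 ⇒ no nonzero polynomial f; not summable.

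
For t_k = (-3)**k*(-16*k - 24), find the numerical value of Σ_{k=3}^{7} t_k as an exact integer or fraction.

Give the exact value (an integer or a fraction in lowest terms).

The ratio is 3*(-2*k - 5)/(2*k + 3).
Normal form (A,B,C) = (-3, 1, k + 3/2).
Set up (-3)·f(k+1) − (1)·f(k) − (k + 3/2) = 0.
d = 1 from the (0,0,1) case.
Coefficient equations give f(k) = -(4*k + 3)/16.
R(k) = B(k−1)·f(k)/C(k) = -(4*k + 3)/(8*(2*k + 3)); s_k = R·t_k = (-3)**k*(4*k + 3).
Check: Δs_k = (-3)**k*(-16*k - 24). ✓
Sum = s_(8) − s_(3); s_(8) = 229635, s_(3) = -405 ⇒ 230040.

Σ = 230040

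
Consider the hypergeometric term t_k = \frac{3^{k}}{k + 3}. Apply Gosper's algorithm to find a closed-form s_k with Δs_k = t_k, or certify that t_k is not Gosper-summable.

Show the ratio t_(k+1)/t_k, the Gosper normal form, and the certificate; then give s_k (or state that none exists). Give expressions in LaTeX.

no hypergeometric antidifference exists

Compute t_(k+1)/t_k: get 3*(k + 3)/(k + 4).
So A=3*k + 9 and B=k + 4, with C=1.
f must satisfy (3*k + 9)·f(k+1) − (k + 3)·f(k) = 1.
Degrees (1,1,0) ⇒ d ≤ -1.
Bound -1 < 0, so the key equation has no polynomial solution.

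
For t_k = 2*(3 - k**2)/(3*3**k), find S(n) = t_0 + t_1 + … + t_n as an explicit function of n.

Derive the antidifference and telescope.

S(n) = 2 + n**2/(3*3**n) + n/3**n

Ratio r(k) = ((k + 1)**2 - 3)/(3*(k**2 - 3)).
Take A(k)=1/3, B(k)=1, C(k)=k**2 - 3.
Set up (1/3)·f(k+1) − (1)·f(k) − (k**2 - 3) = 0.
d = 2 from the (0,0,2) case.
A polynomial solution: f(k) = -3*(k - 1)*(k + 2)/2.
Then R = B(k−1)f/C = -3*(k - 1)*(k + 2)/(2*(k**2 - 3)), so s_k = R(k)·t_k = (k**2 + k - 2)/3**k.
Check: Δs_k = 2*(3 - k**2)/(3*3**k). ✓
Telescope: S(n) = s_(n+1) − s_(0) = 3**(-n - 1)*n*(n + 3) − (-2) = 2 + n**2/(3*3**n) + n/3**n.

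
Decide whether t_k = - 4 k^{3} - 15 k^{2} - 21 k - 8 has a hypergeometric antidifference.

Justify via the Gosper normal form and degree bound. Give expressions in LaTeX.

Ratio r(k) = (4*k**3 + 27*k**2 + 63*k + 48)/(4*k**3 + 15*k**2 + 21*k + 8).
Normal form (A,B,C) = (1, 1, k**3 + 15*k**2/4 + 21*k/4 + 2).
Solve (1)·f(k+1) − (1)·f(k) = k**3 + 15*k**2/4 + 21*k/4 + 2.
From deg A=0, deg B=0, deg C=3: d=4.
Solving with deg f ≤ 4: f(k) = k**2*(k**2 + 3*k + 4)/4.
Get s_k = R·t_k = k**2*(-k**2 - 3*k - 4) with R(k) = B(k−1)f(k)/C(k) = k**2*(k**2 + 3*k + 4)/(4*k**3 + 15*k**2 + 21*k + 8).
Check: Δs_k = -4*k**3 - 15*k**2 - 21*k - 8. ✓

Yes. s_k = k^{2} \left(- k^{2} - 3 k - 4\right).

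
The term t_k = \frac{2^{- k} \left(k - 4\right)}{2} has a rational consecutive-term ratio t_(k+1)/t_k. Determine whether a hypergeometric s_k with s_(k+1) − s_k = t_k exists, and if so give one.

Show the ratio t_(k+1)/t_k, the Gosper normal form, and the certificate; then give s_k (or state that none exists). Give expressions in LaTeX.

s_k = 2^{- k} \left(3 - k\right)

t_(k+1)/t_k = (k - 3)/(2*(k - 4)).
Gosper form: A/B · C(k+1)/C(k) with A=1/2, B=1, C=k - 4.
Set up (1/2)·f(k+1) − (1)·f(k) − (k - 4) = 0.
From deg A=0, deg B=0, deg C=1: d=1.
A polynomial solution: f(k) = -2*(k - 3).
Certificate R = B(k−1)f/C = -2*(k - 3)/(k - 4) gives s_k = (3 - k)/2**k.
Check: Δs_k = (k - 4)/(2*2**k). ✓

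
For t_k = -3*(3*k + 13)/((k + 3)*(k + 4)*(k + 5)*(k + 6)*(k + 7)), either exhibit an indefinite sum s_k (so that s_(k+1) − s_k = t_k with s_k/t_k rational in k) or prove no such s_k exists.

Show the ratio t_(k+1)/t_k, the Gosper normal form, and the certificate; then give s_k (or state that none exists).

s_k = k*(-k**2 - 14*k - 63)/(30*(k**3 + 14*k**2 + 63*k + 90))

r(k) = (k + 3)*(3*k + 16)/((k + 8)*(3*k + 13)) after simplifying.
A = k + 3, B = k + 8, C = k + 13/3.
f must satisfy (k + 3)·f(k+1) − (k + 7)·f(k) = k + 13/3.
From deg A=1, deg B=1, deg C=1: d=4.
Coefficient equations give f(k) = k*(k + 4)*(k**2 + 14*k + 63)/270.
Get s_k = R·t_k = k*(-k**2 - 14*k - 63)/(30*(k**3 + 14*k**2 + 63*k + 90)) with R(k) = B(k−1)f(k)/C(k) = k*(k + 4)*(k + 7)*(k**2 + 14*k + 63)/(90*(3*k + 13)).
Check: Δs_k = 3*(-3*k - 13)/(k**5 + 25*k**4 + 245*k**3 + 1175*k**2 + 2754*k + 2520). ✓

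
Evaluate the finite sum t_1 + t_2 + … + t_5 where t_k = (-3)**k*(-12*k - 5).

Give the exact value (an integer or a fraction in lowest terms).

Step 1: r(k) = 3*(-12*k - 17)/(12*k + 5).
So A=-3 and B=1, with C=k + 5/12.
Set up (-3)·f(k+1) − (1)·f(k) − (k + 5/12) = 0.
deg f ≤ 1 (via 0,0,1).
Solving with deg f ≤ 1: f(k) = -(3*k - 1)/12.
So s_k = (B(k−1)f/C)·t_k = (-(3*k - 1)/(12*k + 5))·t_k = (-3)**k*(3*k - 1).
Δs = (-3)**k*(-12*k - 5), as required.
Σ_(k=1)^(5) t_k = s_(6) − s_(1) = 12393 − (-6) = 12399.

Σ = 12399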